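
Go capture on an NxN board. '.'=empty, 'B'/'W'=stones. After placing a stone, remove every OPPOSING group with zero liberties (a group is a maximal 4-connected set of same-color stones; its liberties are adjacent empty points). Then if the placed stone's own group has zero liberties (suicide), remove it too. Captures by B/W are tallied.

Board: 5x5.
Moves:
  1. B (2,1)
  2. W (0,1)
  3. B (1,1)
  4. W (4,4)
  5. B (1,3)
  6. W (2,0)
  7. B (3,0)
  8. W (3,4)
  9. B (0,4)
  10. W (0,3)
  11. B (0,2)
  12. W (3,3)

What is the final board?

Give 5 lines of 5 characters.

Answer: .WB.B
.B.B.
WB...
B..WW
....W

Derivation:
Move 1: B@(2,1) -> caps B=0 W=0
Move 2: W@(0,1) -> caps B=0 W=0
Move 3: B@(1,1) -> caps B=0 W=0
Move 4: W@(4,4) -> caps B=0 W=0
Move 5: B@(1,3) -> caps B=0 W=0
Move 6: W@(2,0) -> caps B=0 W=0
Move 7: B@(3,0) -> caps B=0 W=0
Move 8: W@(3,4) -> caps B=0 W=0
Move 9: B@(0,4) -> caps B=0 W=0
Move 10: W@(0,3) -> caps B=0 W=0
Move 11: B@(0,2) -> caps B=1 W=0
Move 12: W@(3,3) -> caps B=1 W=0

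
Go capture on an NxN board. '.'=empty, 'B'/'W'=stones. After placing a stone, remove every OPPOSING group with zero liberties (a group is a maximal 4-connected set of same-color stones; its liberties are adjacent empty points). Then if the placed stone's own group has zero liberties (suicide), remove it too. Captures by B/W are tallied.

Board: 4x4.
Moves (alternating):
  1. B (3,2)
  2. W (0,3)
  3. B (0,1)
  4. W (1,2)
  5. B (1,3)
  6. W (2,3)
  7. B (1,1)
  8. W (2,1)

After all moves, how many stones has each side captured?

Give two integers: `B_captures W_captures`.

Move 1: B@(3,2) -> caps B=0 W=0
Move 2: W@(0,3) -> caps B=0 W=0
Move 3: B@(0,1) -> caps B=0 W=0
Move 4: W@(1,2) -> caps B=0 W=0
Move 5: B@(1,3) -> caps B=0 W=0
Move 6: W@(2,3) -> caps B=0 W=1
Move 7: B@(1,1) -> caps B=0 W=1
Move 8: W@(2,1) -> caps B=0 W=1

Answer: 0 1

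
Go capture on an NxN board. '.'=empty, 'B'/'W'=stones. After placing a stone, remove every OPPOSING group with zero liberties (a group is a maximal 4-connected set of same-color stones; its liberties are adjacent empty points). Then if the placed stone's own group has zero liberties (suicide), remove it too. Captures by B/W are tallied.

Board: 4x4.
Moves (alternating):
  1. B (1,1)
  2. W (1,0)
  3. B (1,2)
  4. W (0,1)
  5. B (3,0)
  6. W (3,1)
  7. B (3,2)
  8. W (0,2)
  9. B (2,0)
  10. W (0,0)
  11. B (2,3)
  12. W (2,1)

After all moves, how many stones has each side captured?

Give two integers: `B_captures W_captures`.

Answer: 0 2

Derivation:
Move 1: B@(1,1) -> caps B=0 W=0
Move 2: W@(1,0) -> caps B=0 W=0
Move 3: B@(1,2) -> caps B=0 W=0
Move 4: W@(0,1) -> caps B=0 W=0
Move 5: B@(3,0) -> caps B=0 W=0
Move 6: W@(3,1) -> caps B=0 W=0
Move 7: B@(3,2) -> caps B=0 W=0
Move 8: W@(0,2) -> caps B=0 W=0
Move 9: B@(2,0) -> caps B=0 W=0
Move 10: W@(0,0) -> caps B=0 W=0
Move 11: B@(2,3) -> caps B=0 W=0
Move 12: W@(2,1) -> caps B=0 W=2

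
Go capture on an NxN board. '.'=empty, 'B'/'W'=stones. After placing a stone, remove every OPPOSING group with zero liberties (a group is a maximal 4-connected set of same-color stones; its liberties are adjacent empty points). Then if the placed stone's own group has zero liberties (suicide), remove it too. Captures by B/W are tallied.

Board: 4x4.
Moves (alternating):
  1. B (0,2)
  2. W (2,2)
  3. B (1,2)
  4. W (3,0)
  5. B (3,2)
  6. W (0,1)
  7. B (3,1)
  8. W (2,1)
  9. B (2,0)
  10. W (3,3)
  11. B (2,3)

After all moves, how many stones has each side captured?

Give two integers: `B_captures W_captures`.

Move 1: B@(0,2) -> caps B=0 W=0
Move 2: W@(2,2) -> caps B=0 W=0
Move 3: B@(1,2) -> caps B=0 W=0
Move 4: W@(3,0) -> caps B=0 W=0
Move 5: B@(3,2) -> caps B=0 W=0
Move 6: W@(0,1) -> caps B=0 W=0
Move 7: B@(3,1) -> caps B=0 W=0
Move 8: W@(2,1) -> caps B=0 W=0
Move 9: B@(2,0) -> caps B=1 W=0
Move 10: W@(3,3) -> caps B=1 W=0
Move 11: B@(2,3) -> caps B=2 W=0

Answer: 2 0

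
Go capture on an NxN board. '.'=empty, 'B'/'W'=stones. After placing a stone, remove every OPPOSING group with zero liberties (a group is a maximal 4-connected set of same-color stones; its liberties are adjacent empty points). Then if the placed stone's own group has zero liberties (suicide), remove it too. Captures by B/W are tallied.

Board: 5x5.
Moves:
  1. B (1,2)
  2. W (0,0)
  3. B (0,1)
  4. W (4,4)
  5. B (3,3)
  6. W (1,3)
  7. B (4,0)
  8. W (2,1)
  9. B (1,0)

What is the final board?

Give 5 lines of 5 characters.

Move 1: B@(1,2) -> caps B=0 W=0
Move 2: W@(0,0) -> caps B=0 W=0
Move 3: B@(0,1) -> caps B=0 W=0
Move 4: W@(4,4) -> caps B=0 W=0
Move 5: B@(3,3) -> caps B=0 W=0
Move 6: W@(1,3) -> caps B=0 W=0
Move 7: B@(4,0) -> caps B=0 W=0
Move 8: W@(2,1) -> caps B=0 W=0
Move 9: B@(1,0) -> caps B=1 W=0

Answer: .B...
B.BW.
.W...
...B.
B...W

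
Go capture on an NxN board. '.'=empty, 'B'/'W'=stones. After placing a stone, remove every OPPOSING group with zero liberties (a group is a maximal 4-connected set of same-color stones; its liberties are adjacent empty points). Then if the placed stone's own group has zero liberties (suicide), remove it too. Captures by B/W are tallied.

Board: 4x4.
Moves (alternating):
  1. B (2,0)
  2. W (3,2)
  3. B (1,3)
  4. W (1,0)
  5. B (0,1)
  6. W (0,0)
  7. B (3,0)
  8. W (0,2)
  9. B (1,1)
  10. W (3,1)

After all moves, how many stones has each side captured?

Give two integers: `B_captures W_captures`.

Move 1: B@(2,0) -> caps B=0 W=0
Move 2: W@(3,2) -> caps B=0 W=0
Move 3: B@(1,3) -> caps B=0 W=0
Move 4: W@(1,0) -> caps B=0 W=0
Move 5: B@(0,1) -> caps B=0 W=0
Move 6: W@(0,0) -> caps B=0 W=0
Move 7: B@(3,0) -> caps B=0 W=0
Move 8: W@(0,2) -> caps B=0 W=0
Move 9: B@(1,1) -> caps B=2 W=0
Move 10: W@(3,1) -> caps B=2 W=0

Answer: 2 0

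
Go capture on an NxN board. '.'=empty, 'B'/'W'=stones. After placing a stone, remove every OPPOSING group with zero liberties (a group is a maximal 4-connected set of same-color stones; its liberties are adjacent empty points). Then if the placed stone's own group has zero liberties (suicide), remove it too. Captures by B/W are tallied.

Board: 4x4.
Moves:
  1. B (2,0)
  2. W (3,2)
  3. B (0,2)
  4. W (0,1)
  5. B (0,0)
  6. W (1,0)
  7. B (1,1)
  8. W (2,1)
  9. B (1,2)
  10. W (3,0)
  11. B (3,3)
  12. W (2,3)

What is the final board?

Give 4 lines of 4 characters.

Answer: .WB.
WBB.
.W.W
W.W.

Derivation:
Move 1: B@(2,0) -> caps B=0 W=0
Move 2: W@(3,2) -> caps B=0 W=0
Move 3: B@(0,2) -> caps B=0 W=0
Move 4: W@(0,1) -> caps B=0 W=0
Move 5: B@(0,0) -> caps B=0 W=0
Move 6: W@(1,0) -> caps B=0 W=1
Move 7: B@(1,1) -> caps B=0 W=1
Move 8: W@(2,1) -> caps B=0 W=1
Move 9: B@(1,2) -> caps B=0 W=1
Move 10: W@(3,0) -> caps B=0 W=2
Move 11: B@(3,3) -> caps B=0 W=2
Move 12: W@(2,3) -> caps B=0 W=3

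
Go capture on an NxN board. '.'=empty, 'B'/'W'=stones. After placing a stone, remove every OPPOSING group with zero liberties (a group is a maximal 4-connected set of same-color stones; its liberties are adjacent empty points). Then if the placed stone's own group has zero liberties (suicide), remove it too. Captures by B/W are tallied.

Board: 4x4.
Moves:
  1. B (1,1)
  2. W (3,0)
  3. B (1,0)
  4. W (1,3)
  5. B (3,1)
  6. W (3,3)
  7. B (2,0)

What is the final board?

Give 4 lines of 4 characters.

Answer: ....
BB.W
B...
.B.W

Derivation:
Move 1: B@(1,1) -> caps B=0 W=0
Move 2: W@(3,0) -> caps B=0 W=0
Move 3: B@(1,0) -> caps B=0 W=0
Move 4: W@(1,3) -> caps B=0 W=0
Move 5: B@(3,1) -> caps B=0 W=0
Move 6: W@(3,3) -> caps B=0 W=0
Move 7: B@(2,0) -> caps B=1 W=0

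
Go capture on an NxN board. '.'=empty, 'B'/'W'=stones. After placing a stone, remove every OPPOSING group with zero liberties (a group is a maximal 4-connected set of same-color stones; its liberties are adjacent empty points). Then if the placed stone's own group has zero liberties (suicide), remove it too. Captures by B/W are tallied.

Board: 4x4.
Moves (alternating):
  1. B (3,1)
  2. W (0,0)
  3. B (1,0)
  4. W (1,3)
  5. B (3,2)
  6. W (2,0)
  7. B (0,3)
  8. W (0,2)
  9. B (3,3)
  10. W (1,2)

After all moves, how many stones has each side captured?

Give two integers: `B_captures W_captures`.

Move 1: B@(3,1) -> caps B=0 W=0
Move 2: W@(0,0) -> caps B=0 W=0
Move 3: B@(1,0) -> caps B=0 W=0
Move 4: W@(1,3) -> caps B=0 W=0
Move 5: B@(3,2) -> caps B=0 W=0
Move 6: W@(2,0) -> caps B=0 W=0
Move 7: B@(0,3) -> caps B=0 W=0
Move 8: W@(0,2) -> caps B=0 W=1
Move 9: B@(3,3) -> caps B=0 W=1
Move 10: W@(1,2) -> caps B=0 W=1

Answer: 0 1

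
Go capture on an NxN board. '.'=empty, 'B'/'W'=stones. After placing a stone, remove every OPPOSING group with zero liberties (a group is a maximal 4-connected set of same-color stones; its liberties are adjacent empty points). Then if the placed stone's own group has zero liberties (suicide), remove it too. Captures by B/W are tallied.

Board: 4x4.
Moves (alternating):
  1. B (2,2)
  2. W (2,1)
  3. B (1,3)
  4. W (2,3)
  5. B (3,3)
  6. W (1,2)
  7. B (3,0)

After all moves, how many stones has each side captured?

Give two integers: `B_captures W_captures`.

Answer: 1 0

Derivation:
Move 1: B@(2,2) -> caps B=0 W=0
Move 2: W@(2,1) -> caps B=0 W=0
Move 3: B@(1,3) -> caps B=0 W=0
Move 4: W@(2,3) -> caps B=0 W=0
Move 5: B@(3,3) -> caps B=1 W=0
Move 6: W@(1,2) -> caps B=1 W=0
Move 7: B@(3,0) -> caps B=1 W=0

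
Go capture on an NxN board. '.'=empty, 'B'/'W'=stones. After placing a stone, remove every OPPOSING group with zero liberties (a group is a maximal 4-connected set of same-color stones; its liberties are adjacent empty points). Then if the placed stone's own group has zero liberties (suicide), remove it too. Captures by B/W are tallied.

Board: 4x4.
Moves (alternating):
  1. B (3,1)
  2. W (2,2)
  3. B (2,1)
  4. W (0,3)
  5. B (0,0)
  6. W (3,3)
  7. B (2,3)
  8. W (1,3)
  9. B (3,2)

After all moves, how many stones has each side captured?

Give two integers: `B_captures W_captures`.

Answer: 0 1

Derivation:
Move 1: B@(3,1) -> caps B=0 W=0
Move 2: W@(2,2) -> caps B=0 W=0
Move 3: B@(2,1) -> caps B=0 W=0
Move 4: W@(0,3) -> caps B=0 W=0
Move 5: B@(0,0) -> caps B=0 W=0
Move 6: W@(3,3) -> caps B=0 W=0
Move 7: B@(2,3) -> caps B=0 W=0
Move 8: W@(1,3) -> caps B=0 W=1
Move 9: B@(3,2) -> caps B=0 W=1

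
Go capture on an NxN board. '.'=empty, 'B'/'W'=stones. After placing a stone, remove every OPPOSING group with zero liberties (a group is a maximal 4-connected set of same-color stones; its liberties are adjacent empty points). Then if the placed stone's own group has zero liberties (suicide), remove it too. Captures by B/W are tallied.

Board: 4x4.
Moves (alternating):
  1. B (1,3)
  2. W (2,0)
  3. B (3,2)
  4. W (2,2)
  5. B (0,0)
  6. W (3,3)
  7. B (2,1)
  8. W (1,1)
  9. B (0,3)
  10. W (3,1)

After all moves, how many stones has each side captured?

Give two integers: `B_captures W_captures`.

Answer: 0 2

Derivation:
Move 1: B@(1,3) -> caps B=0 W=0
Move 2: W@(2,0) -> caps B=0 W=0
Move 3: B@(3,2) -> caps B=0 W=0
Move 4: W@(2,2) -> caps B=0 W=0
Move 5: B@(0,0) -> caps B=0 W=0
Move 6: W@(3,3) -> caps B=0 W=0
Move 7: B@(2,1) -> caps B=0 W=0
Move 8: W@(1,1) -> caps B=0 W=0
Move 9: B@(0,3) -> caps B=0 W=0
Move 10: W@(3,1) -> caps B=0 W=2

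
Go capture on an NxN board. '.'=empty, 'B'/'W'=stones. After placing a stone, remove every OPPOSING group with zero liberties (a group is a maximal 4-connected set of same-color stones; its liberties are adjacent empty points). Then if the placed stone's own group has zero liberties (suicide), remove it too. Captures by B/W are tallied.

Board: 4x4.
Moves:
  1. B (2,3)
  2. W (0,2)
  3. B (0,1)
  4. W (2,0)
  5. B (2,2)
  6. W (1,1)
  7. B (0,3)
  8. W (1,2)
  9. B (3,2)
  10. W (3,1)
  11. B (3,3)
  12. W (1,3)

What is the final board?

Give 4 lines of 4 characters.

Answer: .BW.
.WWW
W.BB
.WBB

Derivation:
Move 1: B@(2,3) -> caps B=0 W=0
Move 2: W@(0,2) -> caps B=0 W=0
Move 3: B@(0,1) -> caps B=0 W=0
Move 4: W@(2,0) -> caps B=0 W=0
Move 5: B@(2,2) -> caps B=0 W=0
Move 6: W@(1,1) -> caps B=0 W=0
Move 7: B@(0,3) -> caps B=0 W=0
Move 8: W@(1,2) -> caps B=0 W=0
Move 9: B@(3,2) -> caps B=0 W=0
Move 10: W@(3,1) -> caps B=0 W=0
Move 11: B@(3,3) -> caps B=0 W=0
Move 12: W@(1,3) -> caps B=0 W=1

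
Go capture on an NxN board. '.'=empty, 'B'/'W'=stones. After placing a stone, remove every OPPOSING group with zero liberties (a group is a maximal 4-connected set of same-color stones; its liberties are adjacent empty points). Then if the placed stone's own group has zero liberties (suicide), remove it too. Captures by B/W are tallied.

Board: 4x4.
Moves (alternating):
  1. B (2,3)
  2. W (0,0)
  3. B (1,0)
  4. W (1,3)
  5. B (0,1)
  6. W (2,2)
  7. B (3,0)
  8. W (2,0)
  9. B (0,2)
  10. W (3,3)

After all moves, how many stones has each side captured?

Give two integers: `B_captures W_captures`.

Answer: 1 1

Derivation:
Move 1: B@(2,3) -> caps B=0 W=0
Move 2: W@(0,0) -> caps B=0 W=0
Move 3: B@(1,0) -> caps B=0 W=0
Move 4: W@(1,3) -> caps B=0 W=0
Move 5: B@(0,1) -> caps B=1 W=0
Move 6: W@(2,2) -> caps B=1 W=0
Move 7: B@(3,0) -> caps B=1 W=0
Move 8: W@(2,0) -> caps B=1 W=0
Move 9: B@(0,2) -> caps B=1 W=0
Move 10: W@(3,3) -> caps B=1 W=1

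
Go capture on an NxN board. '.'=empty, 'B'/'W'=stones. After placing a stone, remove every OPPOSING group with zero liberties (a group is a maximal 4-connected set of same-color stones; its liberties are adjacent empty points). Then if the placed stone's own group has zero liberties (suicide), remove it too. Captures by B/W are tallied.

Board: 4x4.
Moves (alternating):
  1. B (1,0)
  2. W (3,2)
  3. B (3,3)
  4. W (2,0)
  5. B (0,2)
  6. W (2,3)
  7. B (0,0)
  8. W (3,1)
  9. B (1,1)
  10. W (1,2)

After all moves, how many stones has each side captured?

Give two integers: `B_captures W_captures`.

Move 1: B@(1,0) -> caps B=0 W=0
Move 2: W@(3,2) -> caps B=0 W=0
Move 3: B@(3,3) -> caps B=0 W=0
Move 4: W@(2,0) -> caps B=0 W=0
Move 5: B@(0,2) -> caps B=0 W=0
Move 6: W@(2,3) -> caps B=0 W=1
Move 7: B@(0,0) -> caps B=0 W=1
Move 8: W@(3,1) -> caps B=0 W=1
Move 9: B@(1,1) -> caps B=0 W=1
Move 10: W@(1,2) -> caps B=0 W=1

Answer: 0 1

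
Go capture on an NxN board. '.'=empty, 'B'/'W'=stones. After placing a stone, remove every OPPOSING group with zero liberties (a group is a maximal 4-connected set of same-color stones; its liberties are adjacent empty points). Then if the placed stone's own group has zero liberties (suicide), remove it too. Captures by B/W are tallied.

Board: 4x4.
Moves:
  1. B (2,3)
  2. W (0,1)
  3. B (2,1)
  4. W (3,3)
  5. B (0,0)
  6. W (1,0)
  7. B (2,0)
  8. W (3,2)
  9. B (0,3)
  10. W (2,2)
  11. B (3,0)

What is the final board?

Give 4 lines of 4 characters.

Answer: .W.B
W...
BBWB
B.WW

Derivation:
Move 1: B@(2,3) -> caps B=0 W=0
Move 2: W@(0,1) -> caps B=0 W=0
Move 3: B@(2,1) -> caps B=0 W=0
Move 4: W@(3,3) -> caps B=0 W=0
Move 5: B@(0,0) -> caps B=0 W=0
Move 6: W@(1,0) -> caps B=0 W=1
Move 7: B@(2,0) -> caps B=0 W=1
Move 8: W@(3,2) -> caps B=0 W=1
Move 9: B@(0,3) -> caps B=0 W=1
Move 10: W@(2,2) -> caps B=0 W=1
Move 11: B@(3,0) -> caps B=0 W=1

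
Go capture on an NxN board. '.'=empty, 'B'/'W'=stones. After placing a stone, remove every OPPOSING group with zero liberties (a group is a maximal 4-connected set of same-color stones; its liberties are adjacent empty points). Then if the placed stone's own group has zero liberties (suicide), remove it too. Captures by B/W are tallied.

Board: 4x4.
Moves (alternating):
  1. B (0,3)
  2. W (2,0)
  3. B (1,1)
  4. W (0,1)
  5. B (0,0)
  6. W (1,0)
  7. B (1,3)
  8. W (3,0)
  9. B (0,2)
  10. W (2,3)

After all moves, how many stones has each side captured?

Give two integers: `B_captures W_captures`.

Move 1: B@(0,3) -> caps B=0 W=0
Move 2: W@(2,0) -> caps B=0 W=0
Move 3: B@(1,1) -> caps B=0 W=0
Move 4: W@(0,1) -> caps B=0 W=0
Move 5: B@(0,0) -> caps B=0 W=0
Move 6: W@(1,0) -> caps B=0 W=1
Move 7: B@(1,3) -> caps B=0 W=1
Move 8: W@(3,0) -> caps B=0 W=1
Move 9: B@(0,2) -> caps B=0 W=1
Move 10: W@(2,3) -> caps B=0 W=1

Answer: 0 1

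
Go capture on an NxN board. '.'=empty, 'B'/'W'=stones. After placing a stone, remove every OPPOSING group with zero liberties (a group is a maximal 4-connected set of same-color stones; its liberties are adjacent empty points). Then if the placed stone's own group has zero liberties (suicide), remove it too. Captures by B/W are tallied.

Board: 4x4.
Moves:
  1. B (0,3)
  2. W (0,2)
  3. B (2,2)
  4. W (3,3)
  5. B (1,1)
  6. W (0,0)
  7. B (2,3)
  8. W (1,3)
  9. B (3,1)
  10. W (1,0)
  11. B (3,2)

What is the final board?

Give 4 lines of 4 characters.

Move 1: B@(0,3) -> caps B=0 W=0
Move 2: W@(0,2) -> caps B=0 W=0
Move 3: B@(2,2) -> caps B=0 W=0
Move 4: W@(3,3) -> caps B=0 W=0
Move 5: B@(1,1) -> caps B=0 W=0
Move 6: W@(0,0) -> caps B=0 W=0
Move 7: B@(2,3) -> caps B=0 W=0
Move 8: W@(1,3) -> caps B=0 W=1
Move 9: B@(3,1) -> caps B=0 W=1
Move 10: W@(1,0) -> caps B=0 W=1
Move 11: B@(3,2) -> caps B=1 W=1

Answer: W.W.
WB.W
..BB
.BB.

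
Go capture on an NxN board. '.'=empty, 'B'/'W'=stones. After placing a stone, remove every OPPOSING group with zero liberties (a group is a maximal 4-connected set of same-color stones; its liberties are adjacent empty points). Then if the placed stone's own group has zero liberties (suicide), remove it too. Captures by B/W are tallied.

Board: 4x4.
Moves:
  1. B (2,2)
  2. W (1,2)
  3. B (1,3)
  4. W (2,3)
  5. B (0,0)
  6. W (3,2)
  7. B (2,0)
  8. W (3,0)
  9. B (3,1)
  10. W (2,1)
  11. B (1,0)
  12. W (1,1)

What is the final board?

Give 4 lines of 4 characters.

Answer: B...
BWWB
BW.W
.BW.

Derivation:
Move 1: B@(2,2) -> caps B=0 W=0
Move 2: W@(1,2) -> caps B=0 W=0
Move 3: B@(1,3) -> caps B=0 W=0
Move 4: W@(2,3) -> caps B=0 W=0
Move 5: B@(0,0) -> caps B=0 W=0
Move 6: W@(3,2) -> caps B=0 W=0
Move 7: B@(2,0) -> caps B=0 W=0
Move 8: W@(3,0) -> caps B=0 W=0
Move 9: B@(3,1) -> caps B=1 W=0
Move 10: W@(2,1) -> caps B=1 W=1
Move 11: B@(1,0) -> caps B=1 W=1
Move 12: W@(1,1) -> caps B=1 W=1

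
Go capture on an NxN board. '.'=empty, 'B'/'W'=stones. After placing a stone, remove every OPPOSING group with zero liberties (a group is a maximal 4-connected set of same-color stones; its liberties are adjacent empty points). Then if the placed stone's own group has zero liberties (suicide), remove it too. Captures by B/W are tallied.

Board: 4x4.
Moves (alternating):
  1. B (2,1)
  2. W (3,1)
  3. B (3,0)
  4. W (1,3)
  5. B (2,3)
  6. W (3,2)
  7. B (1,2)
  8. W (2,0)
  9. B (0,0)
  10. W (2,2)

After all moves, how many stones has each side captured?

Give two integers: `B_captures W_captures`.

Move 1: B@(2,1) -> caps B=0 W=0
Move 2: W@(3,1) -> caps B=0 W=0
Move 3: B@(3,0) -> caps B=0 W=0
Move 4: W@(1,3) -> caps B=0 W=0
Move 5: B@(2,3) -> caps B=0 W=0
Move 6: W@(3,2) -> caps B=0 W=0
Move 7: B@(1,2) -> caps B=0 W=0
Move 8: W@(2,0) -> caps B=0 W=1
Move 9: B@(0,0) -> caps B=0 W=1
Move 10: W@(2,2) -> caps B=0 W=1

Answer: 0 1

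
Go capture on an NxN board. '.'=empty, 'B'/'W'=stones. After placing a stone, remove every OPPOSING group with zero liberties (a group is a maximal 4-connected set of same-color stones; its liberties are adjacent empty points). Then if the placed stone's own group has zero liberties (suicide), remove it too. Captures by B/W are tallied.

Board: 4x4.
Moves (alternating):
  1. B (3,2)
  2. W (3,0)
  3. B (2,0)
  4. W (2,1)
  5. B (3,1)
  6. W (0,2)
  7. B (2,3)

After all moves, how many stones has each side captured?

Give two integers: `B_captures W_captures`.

Answer: 1 0

Derivation:
Move 1: B@(3,2) -> caps B=0 W=0
Move 2: W@(3,0) -> caps B=0 W=0
Move 3: B@(2,0) -> caps B=0 W=0
Move 4: W@(2,1) -> caps B=0 W=0
Move 5: B@(3,1) -> caps B=1 W=0
Move 6: W@(0,2) -> caps B=1 W=0
Move 7: B@(2,3) -> caps B=1 W=0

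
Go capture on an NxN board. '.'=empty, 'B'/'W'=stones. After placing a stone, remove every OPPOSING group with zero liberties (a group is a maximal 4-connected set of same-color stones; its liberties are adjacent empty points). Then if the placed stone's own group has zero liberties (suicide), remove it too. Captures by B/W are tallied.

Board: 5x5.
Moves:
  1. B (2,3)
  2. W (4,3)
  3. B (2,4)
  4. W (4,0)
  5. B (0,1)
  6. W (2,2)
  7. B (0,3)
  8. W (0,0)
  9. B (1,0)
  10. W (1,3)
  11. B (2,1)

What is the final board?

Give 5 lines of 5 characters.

Answer: .B.B.
B..W.
.BWBB
.....
W..W.

Derivation:
Move 1: B@(2,3) -> caps B=0 W=0
Move 2: W@(4,3) -> caps B=0 W=0
Move 3: B@(2,4) -> caps B=0 W=0
Move 4: W@(4,0) -> caps B=0 W=0
Move 5: B@(0,1) -> caps B=0 W=0
Move 6: W@(2,2) -> caps B=0 W=0
Move 7: B@(0,3) -> caps B=0 W=0
Move 8: W@(0,0) -> caps B=0 W=0
Move 9: B@(1,0) -> caps B=1 W=0
Move 10: W@(1,3) -> caps B=1 W=0
Move 11: B@(2,1) -> caps B=1 W=0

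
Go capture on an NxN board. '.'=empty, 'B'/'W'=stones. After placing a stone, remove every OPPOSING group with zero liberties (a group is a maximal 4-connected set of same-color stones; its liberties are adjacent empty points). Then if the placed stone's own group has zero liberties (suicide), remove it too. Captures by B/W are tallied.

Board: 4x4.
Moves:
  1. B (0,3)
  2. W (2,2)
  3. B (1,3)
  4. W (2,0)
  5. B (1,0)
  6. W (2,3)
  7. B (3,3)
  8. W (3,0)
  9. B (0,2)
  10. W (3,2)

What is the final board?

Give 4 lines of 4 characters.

Move 1: B@(0,3) -> caps B=0 W=0
Move 2: W@(2,2) -> caps B=0 W=0
Move 3: B@(1,3) -> caps B=0 W=0
Move 4: W@(2,0) -> caps B=0 W=0
Move 5: B@(1,0) -> caps B=0 W=0
Move 6: W@(2,3) -> caps B=0 W=0
Move 7: B@(3,3) -> caps B=0 W=0
Move 8: W@(3,0) -> caps B=0 W=0
Move 9: B@(0,2) -> caps B=0 W=0
Move 10: W@(3,2) -> caps B=0 W=1

Answer: ..BB
B..B
W.WW
W.W.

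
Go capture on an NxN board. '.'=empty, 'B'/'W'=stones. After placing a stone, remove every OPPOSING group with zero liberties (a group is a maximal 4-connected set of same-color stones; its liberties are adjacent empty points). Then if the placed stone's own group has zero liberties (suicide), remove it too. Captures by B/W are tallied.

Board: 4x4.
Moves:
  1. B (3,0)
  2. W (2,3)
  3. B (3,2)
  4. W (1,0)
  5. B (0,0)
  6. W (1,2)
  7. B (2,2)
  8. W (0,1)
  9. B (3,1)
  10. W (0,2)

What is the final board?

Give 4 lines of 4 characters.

Answer: .WW.
W.W.
..BW
BBB.

Derivation:
Move 1: B@(3,0) -> caps B=0 W=0
Move 2: W@(2,3) -> caps B=0 W=0
Move 3: B@(3,2) -> caps B=0 W=0
Move 4: W@(1,0) -> caps B=0 W=0
Move 5: B@(0,0) -> caps B=0 W=0
Move 6: W@(1,2) -> caps B=0 W=0
Move 7: B@(2,2) -> caps B=0 W=0
Move 8: W@(0,1) -> caps B=0 W=1
Move 9: B@(3,1) -> caps B=0 W=1
Move 10: W@(0,2) -> caps B=0 W=1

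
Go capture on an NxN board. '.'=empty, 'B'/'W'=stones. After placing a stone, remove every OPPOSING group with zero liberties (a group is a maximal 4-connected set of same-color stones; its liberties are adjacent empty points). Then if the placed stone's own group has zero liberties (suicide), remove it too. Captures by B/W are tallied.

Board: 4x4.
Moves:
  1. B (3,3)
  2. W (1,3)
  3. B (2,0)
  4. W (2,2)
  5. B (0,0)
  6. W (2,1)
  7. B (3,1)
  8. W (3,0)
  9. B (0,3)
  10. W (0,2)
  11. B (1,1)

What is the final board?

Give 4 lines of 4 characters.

Move 1: B@(3,3) -> caps B=0 W=0
Move 2: W@(1,3) -> caps B=0 W=0
Move 3: B@(2,0) -> caps B=0 W=0
Move 4: W@(2,2) -> caps B=0 W=0
Move 5: B@(0,0) -> caps B=0 W=0
Move 6: W@(2,1) -> caps B=0 W=0
Move 7: B@(3,1) -> caps B=0 W=0
Move 8: W@(3,0) -> caps B=0 W=0
Move 9: B@(0,3) -> caps B=0 W=0
Move 10: W@(0,2) -> caps B=0 W=1
Move 11: B@(1,1) -> caps B=0 W=1

Answer: B.W.
.B.W
BWW.
.B.B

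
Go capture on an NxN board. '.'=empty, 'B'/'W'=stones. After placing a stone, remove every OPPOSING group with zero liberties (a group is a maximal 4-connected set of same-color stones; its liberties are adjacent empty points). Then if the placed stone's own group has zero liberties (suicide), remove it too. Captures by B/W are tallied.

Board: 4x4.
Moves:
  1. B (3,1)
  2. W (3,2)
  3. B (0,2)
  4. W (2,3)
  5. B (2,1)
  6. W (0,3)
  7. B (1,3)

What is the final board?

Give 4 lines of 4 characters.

Move 1: B@(3,1) -> caps B=0 W=0
Move 2: W@(3,2) -> caps B=0 W=0
Move 3: B@(0,2) -> caps B=0 W=0
Move 4: W@(2,3) -> caps B=0 W=0
Move 5: B@(2,1) -> caps B=0 W=0
Move 6: W@(0,3) -> caps B=0 W=0
Move 7: B@(1,3) -> caps B=1 W=0

Answer: ..B.
...B
.B.W
.BW.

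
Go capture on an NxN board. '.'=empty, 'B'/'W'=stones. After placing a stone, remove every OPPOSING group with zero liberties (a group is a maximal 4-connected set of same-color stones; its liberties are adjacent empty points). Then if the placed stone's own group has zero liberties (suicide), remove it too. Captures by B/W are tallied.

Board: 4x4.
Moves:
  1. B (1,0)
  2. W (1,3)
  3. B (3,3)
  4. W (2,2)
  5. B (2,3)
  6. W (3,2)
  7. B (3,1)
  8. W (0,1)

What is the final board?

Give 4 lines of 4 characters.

Answer: .W..
B..W
..W.
.BW.

Derivation:
Move 1: B@(1,0) -> caps B=0 W=0
Move 2: W@(1,3) -> caps B=0 W=0
Move 3: B@(3,3) -> caps B=0 W=0
Move 4: W@(2,2) -> caps B=0 W=0
Move 5: B@(2,3) -> caps B=0 W=0
Move 6: W@(3,2) -> caps B=0 W=2
Move 7: B@(3,1) -> caps B=0 W=2
Move 8: W@(0,1) -> caps B=0 W=2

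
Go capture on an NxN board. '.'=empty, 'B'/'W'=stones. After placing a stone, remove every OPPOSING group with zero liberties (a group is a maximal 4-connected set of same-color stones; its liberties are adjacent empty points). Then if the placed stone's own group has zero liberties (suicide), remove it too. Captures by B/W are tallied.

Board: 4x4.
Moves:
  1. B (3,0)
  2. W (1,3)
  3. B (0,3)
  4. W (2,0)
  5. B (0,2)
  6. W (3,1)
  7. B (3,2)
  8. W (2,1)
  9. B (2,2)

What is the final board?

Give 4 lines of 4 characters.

Move 1: B@(3,0) -> caps B=0 W=0
Move 2: W@(1,3) -> caps B=0 W=0
Move 3: B@(0,3) -> caps B=0 W=0
Move 4: W@(2,0) -> caps B=0 W=0
Move 5: B@(0,2) -> caps B=0 W=0
Move 6: W@(3,1) -> caps B=0 W=1
Move 7: B@(3,2) -> caps B=0 W=1
Move 8: W@(2,1) -> caps B=0 W=1
Move 9: B@(2,2) -> caps B=0 W=1

Answer: ..BB
...W
WWB.
.WB.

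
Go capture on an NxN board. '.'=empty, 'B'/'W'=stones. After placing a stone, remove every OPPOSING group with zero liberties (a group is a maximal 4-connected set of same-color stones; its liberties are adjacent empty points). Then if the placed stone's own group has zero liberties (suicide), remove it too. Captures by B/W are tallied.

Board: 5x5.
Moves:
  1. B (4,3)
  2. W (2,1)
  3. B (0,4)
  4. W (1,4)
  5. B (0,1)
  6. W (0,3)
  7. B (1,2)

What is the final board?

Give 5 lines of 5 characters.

Answer: .B.W.
..B.W
.W...
.....
...B.

Derivation:
Move 1: B@(4,3) -> caps B=0 W=0
Move 2: W@(2,1) -> caps B=0 W=0
Move 3: B@(0,4) -> caps B=0 W=0
Move 4: W@(1,4) -> caps B=0 W=0
Move 5: B@(0,1) -> caps B=0 W=0
Move 6: W@(0,3) -> caps B=0 W=1
Move 7: B@(1,2) -> caps B=0 W=1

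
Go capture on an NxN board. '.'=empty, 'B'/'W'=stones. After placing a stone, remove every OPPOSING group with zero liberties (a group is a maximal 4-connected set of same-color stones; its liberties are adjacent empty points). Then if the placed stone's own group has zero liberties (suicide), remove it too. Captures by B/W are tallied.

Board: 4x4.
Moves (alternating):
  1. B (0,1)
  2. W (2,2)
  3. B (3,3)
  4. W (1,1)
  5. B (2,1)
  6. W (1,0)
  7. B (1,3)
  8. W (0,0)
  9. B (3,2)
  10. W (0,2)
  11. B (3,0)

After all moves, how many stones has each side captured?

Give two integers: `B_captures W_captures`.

Move 1: B@(0,1) -> caps B=0 W=0
Move 2: W@(2,2) -> caps B=0 W=0
Move 3: B@(3,3) -> caps B=0 W=0
Move 4: W@(1,1) -> caps B=0 W=0
Move 5: B@(2,1) -> caps B=0 W=0
Move 6: W@(1,0) -> caps B=0 W=0
Move 7: B@(1,3) -> caps B=0 W=0
Move 8: W@(0,0) -> caps B=0 W=0
Move 9: B@(3,2) -> caps B=0 W=0
Move 10: W@(0,2) -> caps B=0 W=1
Move 11: B@(3,0) -> caps B=0 W=1

Answer: 0 1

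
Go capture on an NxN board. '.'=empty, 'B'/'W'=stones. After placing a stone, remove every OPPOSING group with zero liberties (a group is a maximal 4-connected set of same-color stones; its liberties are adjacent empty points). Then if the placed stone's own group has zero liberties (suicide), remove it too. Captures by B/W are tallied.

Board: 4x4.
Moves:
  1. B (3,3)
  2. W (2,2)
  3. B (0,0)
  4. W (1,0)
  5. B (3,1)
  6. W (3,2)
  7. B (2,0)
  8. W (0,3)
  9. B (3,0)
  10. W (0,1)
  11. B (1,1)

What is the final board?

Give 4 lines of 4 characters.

Move 1: B@(3,3) -> caps B=0 W=0
Move 2: W@(2,2) -> caps B=0 W=0
Move 3: B@(0,0) -> caps B=0 W=0
Move 4: W@(1,0) -> caps B=0 W=0
Move 5: B@(3,1) -> caps B=0 W=0
Move 6: W@(3,2) -> caps B=0 W=0
Move 7: B@(2,0) -> caps B=0 W=0
Move 8: W@(0,3) -> caps B=0 W=0
Move 9: B@(3,0) -> caps B=0 W=0
Move 10: W@(0,1) -> caps B=0 W=1
Move 11: B@(1,1) -> caps B=0 W=1

Answer: .W.W
WB..
B.W.
BBWB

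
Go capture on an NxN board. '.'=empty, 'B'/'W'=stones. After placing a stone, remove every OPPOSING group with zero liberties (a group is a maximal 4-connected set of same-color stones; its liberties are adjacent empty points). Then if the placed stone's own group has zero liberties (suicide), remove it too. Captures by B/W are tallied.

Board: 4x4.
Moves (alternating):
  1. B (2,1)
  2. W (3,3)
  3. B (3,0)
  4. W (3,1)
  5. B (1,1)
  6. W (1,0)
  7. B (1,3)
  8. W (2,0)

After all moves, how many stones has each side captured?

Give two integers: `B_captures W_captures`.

Answer: 0 1

Derivation:
Move 1: B@(2,1) -> caps B=0 W=0
Move 2: W@(3,3) -> caps B=0 W=0
Move 3: B@(3,0) -> caps B=0 W=0
Move 4: W@(3,1) -> caps B=0 W=0
Move 5: B@(1,1) -> caps B=0 W=0
Move 6: W@(1,0) -> caps B=0 W=0
Move 7: B@(1,3) -> caps B=0 W=0
Move 8: W@(2,0) -> caps B=0 W=1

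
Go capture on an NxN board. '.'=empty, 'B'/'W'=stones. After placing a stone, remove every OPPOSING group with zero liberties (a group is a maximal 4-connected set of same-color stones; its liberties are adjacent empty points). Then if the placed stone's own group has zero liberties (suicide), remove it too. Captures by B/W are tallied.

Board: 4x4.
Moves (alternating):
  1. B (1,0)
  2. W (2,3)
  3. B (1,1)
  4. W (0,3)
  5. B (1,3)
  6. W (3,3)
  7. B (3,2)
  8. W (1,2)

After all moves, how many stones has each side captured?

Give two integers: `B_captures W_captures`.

Answer: 0 1

Derivation:
Move 1: B@(1,0) -> caps B=0 W=0
Move 2: W@(2,3) -> caps B=0 W=0
Move 3: B@(1,1) -> caps B=0 W=0
Move 4: W@(0,3) -> caps B=0 W=0
Move 5: B@(1,3) -> caps B=0 W=0
Move 6: W@(3,3) -> caps B=0 W=0
Move 7: B@(3,2) -> caps B=0 W=0
Move 8: W@(1,2) -> caps B=0 W=1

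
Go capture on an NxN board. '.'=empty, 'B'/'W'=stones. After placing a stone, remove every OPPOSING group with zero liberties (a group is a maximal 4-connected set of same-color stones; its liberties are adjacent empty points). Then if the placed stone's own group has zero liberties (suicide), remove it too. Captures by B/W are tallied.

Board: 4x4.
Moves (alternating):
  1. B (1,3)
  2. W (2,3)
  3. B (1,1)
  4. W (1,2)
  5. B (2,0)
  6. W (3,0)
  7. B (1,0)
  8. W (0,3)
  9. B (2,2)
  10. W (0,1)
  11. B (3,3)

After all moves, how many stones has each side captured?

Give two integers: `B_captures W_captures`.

Move 1: B@(1,3) -> caps B=0 W=0
Move 2: W@(2,3) -> caps B=0 W=0
Move 3: B@(1,1) -> caps B=0 W=0
Move 4: W@(1,2) -> caps B=0 W=0
Move 5: B@(2,0) -> caps B=0 W=0
Move 6: W@(3,0) -> caps B=0 W=0
Move 7: B@(1,0) -> caps B=0 W=0
Move 8: W@(0,3) -> caps B=0 W=1
Move 9: B@(2,2) -> caps B=0 W=1
Move 10: W@(0,1) -> caps B=0 W=1
Move 11: B@(3,3) -> caps B=0 W=1

Answer: 0 1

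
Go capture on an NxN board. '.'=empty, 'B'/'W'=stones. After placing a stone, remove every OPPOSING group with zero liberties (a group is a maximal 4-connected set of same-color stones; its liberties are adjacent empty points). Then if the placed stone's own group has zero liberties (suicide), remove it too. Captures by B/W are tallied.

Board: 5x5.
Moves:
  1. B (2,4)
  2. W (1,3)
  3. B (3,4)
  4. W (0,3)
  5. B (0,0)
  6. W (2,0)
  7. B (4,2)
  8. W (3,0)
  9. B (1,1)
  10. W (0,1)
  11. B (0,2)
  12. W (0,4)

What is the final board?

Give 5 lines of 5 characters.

Move 1: B@(2,4) -> caps B=0 W=0
Move 2: W@(1,3) -> caps B=0 W=0
Move 3: B@(3,4) -> caps B=0 W=0
Move 4: W@(0,3) -> caps B=0 W=0
Move 5: B@(0,0) -> caps B=0 W=0
Move 6: W@(2,0) -> caps B=0 W=0
Move 7: B@(4,2) -> caps B=0 W=0
Move 8: W@(3,0) -> caps B=0 W=0
Move 9: B@(1,1) -> caps B=0 W=0
Move 10: W@(0,1) -> caps B=0 W=0
Move 11: B@(0,2) -> caps B=1 W=0
Move 12: W@(0,4) -> caps B=1 W=0

Answer: B.BWW
.B.W.
W...B
W...B
..B..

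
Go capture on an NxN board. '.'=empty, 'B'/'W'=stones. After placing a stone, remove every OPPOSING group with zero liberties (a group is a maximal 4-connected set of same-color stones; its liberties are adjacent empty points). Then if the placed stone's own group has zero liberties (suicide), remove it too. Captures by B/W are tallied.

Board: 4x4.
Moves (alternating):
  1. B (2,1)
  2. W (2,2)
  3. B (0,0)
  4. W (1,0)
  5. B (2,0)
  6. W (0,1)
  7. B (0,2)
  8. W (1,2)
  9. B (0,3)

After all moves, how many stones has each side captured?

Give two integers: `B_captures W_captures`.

Move 1: B@(2,1) -> caps B=0 W=0
Move 2: W@(2,2) -> caps B=0 W=0
Move 3: B@(0,0) -> caps B=0 W=0
Move 4: W@(1,0) -> caps B=0 W=0
Move 5: B@(2,0) -> caps B=0 W=0
Move 6: W@(0,1) -> caps B=0 W=1
Move 7: B@(0,2) -> caps B=0 W=1
Move 8: W@(1,2) -> caps B=0 W=1
Move 9: B@(0,3) -> caps B=0 W=1

Answer: 0 1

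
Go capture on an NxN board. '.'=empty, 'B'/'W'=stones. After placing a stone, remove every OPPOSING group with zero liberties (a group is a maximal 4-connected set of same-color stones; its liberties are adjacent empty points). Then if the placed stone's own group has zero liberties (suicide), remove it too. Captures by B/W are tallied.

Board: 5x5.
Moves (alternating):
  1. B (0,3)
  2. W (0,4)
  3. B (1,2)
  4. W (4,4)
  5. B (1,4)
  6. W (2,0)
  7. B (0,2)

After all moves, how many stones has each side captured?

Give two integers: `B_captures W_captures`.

Answer: 1 0

Derivation:
Move 1: B@(0,3) -> caps B=0 W=0
Move 2: W@(0,4) -> caps B=0 W=0
Move 3: B@(1,2) -> caps B=0 W=0
Move 4: W@(4,4) -> caps B=0 W=0
Move 5: B@(1,4) -> caps B=1 W=0
Move 6: W@(2,0) -> caps B=1 W=0
Move 7: B@(0,2) -> caps B=1 W=0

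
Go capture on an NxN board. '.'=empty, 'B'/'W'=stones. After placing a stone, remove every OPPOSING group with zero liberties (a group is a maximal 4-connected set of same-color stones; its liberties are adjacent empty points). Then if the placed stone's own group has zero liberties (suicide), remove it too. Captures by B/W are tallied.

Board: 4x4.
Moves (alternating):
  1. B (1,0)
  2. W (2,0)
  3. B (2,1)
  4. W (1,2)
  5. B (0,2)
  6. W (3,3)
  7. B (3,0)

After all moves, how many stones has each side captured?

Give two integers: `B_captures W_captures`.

Move 1: B@(1,0) -> caps B=0 W=0
Move 2: W@(2,0) -> caps B=0 W=0
Move 3: B@(2,1) -> caps B=0 W=0
Move 4: W@(1,2) -> caps B=0 W=0
Move 5: B@(0,2) -> caps B=0 W=0
Move 6: W@(3,3) -> caps B=0 W=0
Move 7: B@(3,0) -> caps B=1 W=0

Answer: 1 0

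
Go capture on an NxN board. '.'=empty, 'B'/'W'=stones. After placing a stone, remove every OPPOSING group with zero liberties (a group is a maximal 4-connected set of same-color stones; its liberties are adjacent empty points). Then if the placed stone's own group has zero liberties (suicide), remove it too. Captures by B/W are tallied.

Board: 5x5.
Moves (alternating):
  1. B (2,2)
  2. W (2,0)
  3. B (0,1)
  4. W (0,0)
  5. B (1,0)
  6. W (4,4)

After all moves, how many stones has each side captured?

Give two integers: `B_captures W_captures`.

Move 1: B@(2,2) -> caps B=0 W=0
Move 2: W@(2,0) -> caps B=0 W=0
Move 3: B@(0,1) -> caps B=0 W=0
Move 4: W@(0,0) -> caps B=0 W=0
Move 5: B@(1,0) -> caps B=1 W=0
Move 6: W@(4,4) -> caps B=1 W=0

Answer: 1 0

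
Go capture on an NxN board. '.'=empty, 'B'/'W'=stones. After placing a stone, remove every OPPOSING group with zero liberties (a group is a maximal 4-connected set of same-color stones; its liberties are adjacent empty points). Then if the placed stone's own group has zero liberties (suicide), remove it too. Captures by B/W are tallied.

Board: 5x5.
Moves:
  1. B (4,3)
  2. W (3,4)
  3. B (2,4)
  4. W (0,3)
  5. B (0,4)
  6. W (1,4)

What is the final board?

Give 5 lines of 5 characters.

Move 1: B@(4,3) -> caps B=0 W=0
Move 2: W@(3,4) -> caps B=0 W=0
Move 3: B@(2,4) -> caps B=0 W=0
Move 4: W@(0,3) -> caps B=0 W=0
Move 5: B@(0,4) -> caps B=0 W=0
Move 6: W@(1,4) -> caps B=0 W=1

Answer: ...W.
....W
....B
....W
...B.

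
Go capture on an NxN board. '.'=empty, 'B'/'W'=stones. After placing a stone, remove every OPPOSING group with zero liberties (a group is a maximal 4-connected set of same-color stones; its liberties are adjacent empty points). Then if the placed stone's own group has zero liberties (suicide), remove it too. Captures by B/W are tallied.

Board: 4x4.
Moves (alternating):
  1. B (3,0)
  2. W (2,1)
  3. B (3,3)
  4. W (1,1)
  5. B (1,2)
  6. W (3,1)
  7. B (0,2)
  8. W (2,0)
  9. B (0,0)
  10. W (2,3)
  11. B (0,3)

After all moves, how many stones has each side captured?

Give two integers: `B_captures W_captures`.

Move 1: B@(3,0) -> caps B=0 W=0
Move 2: W@(2,1) -> caps B=0 W=0
Move 3: B@(3,3) -> caps B=0 W=0
Move 4: W@(1,1) -> caps B=0 W=0
Move 5: B@(1,2) -> caps B=0 W=0
Move 6: W@(3,1) -> caps B=0 W=0
Move 7: B@(0,2) -> caps B=0 W=0
Move 8: W@(2,0) -> caps B=0 W=1
Move 9: B@(0,0) -> caps B=0 W=1
Move 10: W@(2,3) -> caps B=0 W=1
Move 11: B@(0,3) -> caps B=0 W=1

Answer: 0 1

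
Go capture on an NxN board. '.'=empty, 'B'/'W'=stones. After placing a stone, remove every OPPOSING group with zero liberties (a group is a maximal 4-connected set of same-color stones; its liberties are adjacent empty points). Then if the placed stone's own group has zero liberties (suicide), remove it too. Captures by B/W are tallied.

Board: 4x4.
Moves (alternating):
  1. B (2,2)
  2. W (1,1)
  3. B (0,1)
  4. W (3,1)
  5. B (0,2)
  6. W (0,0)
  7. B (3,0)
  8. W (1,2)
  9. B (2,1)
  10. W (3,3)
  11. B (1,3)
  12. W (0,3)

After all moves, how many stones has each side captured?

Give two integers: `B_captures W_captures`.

Move 1: B@(2,2) -> caps B=0 W=0
Move 2: W@(1,1) -> caps B=0 W=0
Move 3: B@(0,1) -> caps B=0 W=0
Move 4: W@(3,1) -> caps B=0 W=0
Move 5: B@(0,2) -> caps B=0 W=0
Move 6: W@(0,0) -> caps B=0 W=0
Move 7: B@(3,0) -> caps B=0 W=0
Move 8: W@(1,2) -> caps B=0 W=0
Move 9: B@(2,1) -> caps B=0 W=0
Move 10: W@(3,3) -> caps B=0 W=0
Move 11: B@(1,3) -> caps B=0 W=0
Move 12: W@(0,3) -> caps B=0 W=2

Answer: 0 2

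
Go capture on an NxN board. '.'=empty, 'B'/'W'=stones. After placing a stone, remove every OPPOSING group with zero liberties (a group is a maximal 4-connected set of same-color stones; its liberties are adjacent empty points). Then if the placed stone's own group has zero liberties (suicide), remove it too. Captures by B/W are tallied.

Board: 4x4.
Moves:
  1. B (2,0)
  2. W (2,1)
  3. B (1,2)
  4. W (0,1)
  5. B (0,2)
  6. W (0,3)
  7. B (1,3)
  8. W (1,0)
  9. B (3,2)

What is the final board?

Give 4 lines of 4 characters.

Answer: .WB.
W.BB
BW..
..B.

Derivation:
Move 1: B@(2,0) -> caps B=0 W=0
Move 2: W@(2,1) -> caps B=0 W=0
Move 3: B@(1,2) -> caps B=0 W=0
Move 4: W@(0,1) -> caps B=0 W=0
Move 5: B@(0,2) -> caps B=0 W=0
Move 6: W@(0,3) -> caps B=0 W=0
Move 7: B@(1,3) -> caps B=1 W=0
Move 8: W@(1,0) -> caps B=1 W=0
Move 9: B@(3,2) -> caps B=1 W=0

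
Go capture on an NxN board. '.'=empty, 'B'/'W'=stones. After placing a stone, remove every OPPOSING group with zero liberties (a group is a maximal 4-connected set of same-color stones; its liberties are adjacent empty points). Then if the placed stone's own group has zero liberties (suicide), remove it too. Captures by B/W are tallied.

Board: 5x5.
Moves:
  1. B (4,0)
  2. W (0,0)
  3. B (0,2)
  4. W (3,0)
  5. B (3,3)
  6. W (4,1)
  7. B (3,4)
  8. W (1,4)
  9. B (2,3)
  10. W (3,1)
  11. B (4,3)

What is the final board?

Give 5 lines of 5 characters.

Move 1: B@(4,0) -> caps B=0 W=0
Move 2: W@(0,0) -> caps B=0 W=0
Move 3: B@(0,2) -> caps B=0 W=0
Move 4: W@(3,0) -> caps B=0 W=0
Move 5: B@(3,3) -> caps B=0 W=0
Move 6: W@(4,1) -> caps B=0 W=1
Move 7: B@(3,4) -> caps B=0 W=1
Move 8: W@(1,4) -> caps B=0 W=1
Move 9: B@(2,3) -> caps B=0 W=1
Move 10: W@(3,1) -> caps B=0 W=1
Move 11: B@(4,3) -> caps B=0 W=1

Answer: W.B..
....W
...B.
WW.BB
.W.B.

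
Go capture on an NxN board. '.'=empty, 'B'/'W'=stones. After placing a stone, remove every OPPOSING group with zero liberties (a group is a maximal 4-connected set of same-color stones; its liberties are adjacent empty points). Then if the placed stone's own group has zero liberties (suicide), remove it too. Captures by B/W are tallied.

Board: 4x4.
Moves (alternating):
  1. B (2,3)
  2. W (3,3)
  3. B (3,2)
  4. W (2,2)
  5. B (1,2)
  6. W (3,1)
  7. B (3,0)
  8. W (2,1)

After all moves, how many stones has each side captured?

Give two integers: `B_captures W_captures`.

Move 1: B@(2,3) -> caps B=0 W=0
Move 2: W@(3,3) -> caps B=0 W=0
Move 3: B@(3,2) -> caps B=1 W=0
Move 4: W@(2,2) -> caps B=1 W=0
Move 5: B@(1,2) -> caps B=1 W=0
Move 6: W@(3,1) -> caps B=1 W=0
Move 7: B@(3,0) -> caps B=1 W=0
Move 8: W@(2,1) -> caps B=1 W=0

Answer: 1 0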